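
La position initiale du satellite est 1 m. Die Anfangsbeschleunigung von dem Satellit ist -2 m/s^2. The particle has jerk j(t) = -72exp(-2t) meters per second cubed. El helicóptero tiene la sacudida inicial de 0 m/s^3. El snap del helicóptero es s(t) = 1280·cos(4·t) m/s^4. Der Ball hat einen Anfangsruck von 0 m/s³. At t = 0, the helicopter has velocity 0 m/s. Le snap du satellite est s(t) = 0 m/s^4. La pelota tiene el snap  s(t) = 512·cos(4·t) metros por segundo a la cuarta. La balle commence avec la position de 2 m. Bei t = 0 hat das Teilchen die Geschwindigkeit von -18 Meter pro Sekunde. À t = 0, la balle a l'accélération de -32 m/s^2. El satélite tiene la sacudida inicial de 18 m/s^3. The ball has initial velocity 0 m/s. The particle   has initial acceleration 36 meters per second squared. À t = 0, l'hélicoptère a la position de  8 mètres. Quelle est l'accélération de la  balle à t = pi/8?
Nous devons trouver la primitive de notre équation du snap s(t) = 512·cos(4·t) 2 fois. En prenant ∫s(t)dt et en appliquant j(0) = 0, nous trouvons j(t) = 128·sin(4·t). L'intégrale du jerk est l'accélération. En utilisant a(0) = -32, nous obtenons a(t) = -32·cos(4·t). Nous avons l'accélération a(t) = -32·cos(4·t). En substituant t = pi/8: a(pi/8) = 0.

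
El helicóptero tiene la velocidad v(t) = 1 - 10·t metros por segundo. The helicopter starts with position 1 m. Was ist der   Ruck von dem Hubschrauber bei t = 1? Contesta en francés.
Pour résoudre ceci, nous devons prendre 2 dérivées de notre équation de la vitesse v(t) = 1 - 10·t. En dérivant la vitesse, nous obtenons l'accélération: a(t) = -10. En prenant d/dt de a(t), nous trouvons j(t) = 0. De l'équation du jerk j(t) = 0, nous substituons t = 1 pour obtenir j = 0.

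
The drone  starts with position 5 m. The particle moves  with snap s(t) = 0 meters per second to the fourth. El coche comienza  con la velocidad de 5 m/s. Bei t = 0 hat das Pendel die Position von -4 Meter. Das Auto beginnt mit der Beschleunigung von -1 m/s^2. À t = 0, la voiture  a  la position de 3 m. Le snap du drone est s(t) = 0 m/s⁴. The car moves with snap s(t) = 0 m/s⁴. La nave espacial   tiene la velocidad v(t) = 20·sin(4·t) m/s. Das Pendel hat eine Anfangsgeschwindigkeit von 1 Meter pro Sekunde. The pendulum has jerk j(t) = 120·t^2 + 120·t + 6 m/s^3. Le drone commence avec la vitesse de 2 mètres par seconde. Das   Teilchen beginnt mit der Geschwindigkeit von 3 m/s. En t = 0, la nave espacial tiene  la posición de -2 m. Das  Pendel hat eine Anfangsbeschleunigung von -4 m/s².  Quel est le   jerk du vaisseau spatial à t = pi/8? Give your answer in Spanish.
Para resolver esto, necesitamos tomar 2 derivadas de nuestra ecuación de la velocidad v(t) = 20·sin(4·t). Tomando d/dt de v(t), encontramos a(t) = 80·cos(4·t). La derivada de la aceleración da la sacudida: j(t) = -320·sin(4·t). Tenemos la sacudida j(t) = -320·sin(4·t). Sustituyendo t = pi/8: j(pi/8) = -320.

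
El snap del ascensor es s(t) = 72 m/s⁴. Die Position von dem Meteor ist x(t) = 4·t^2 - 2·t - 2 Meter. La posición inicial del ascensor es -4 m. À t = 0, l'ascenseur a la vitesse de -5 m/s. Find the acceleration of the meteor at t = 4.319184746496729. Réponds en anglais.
We must differentiate our position equation x(t) = 4·t^2 - 2·t - 2 2 times. The derivative of position gives velocity: v(t) = 8·t - 2. Taking d/dt of v(t), we find a(t) = 8. We have acceleration a(t) = 8. Substituting t = 4.319184746496729: a(4.319184746496729) = 8.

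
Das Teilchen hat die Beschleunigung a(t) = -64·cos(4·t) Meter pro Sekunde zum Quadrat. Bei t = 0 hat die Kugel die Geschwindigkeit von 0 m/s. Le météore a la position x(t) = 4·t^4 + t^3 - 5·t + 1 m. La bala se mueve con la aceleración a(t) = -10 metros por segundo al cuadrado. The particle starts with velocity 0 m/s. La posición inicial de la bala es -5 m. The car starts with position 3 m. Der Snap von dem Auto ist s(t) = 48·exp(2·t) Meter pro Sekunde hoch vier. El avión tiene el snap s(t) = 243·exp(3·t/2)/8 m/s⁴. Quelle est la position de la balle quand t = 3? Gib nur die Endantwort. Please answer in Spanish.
En t = 3, x = -50.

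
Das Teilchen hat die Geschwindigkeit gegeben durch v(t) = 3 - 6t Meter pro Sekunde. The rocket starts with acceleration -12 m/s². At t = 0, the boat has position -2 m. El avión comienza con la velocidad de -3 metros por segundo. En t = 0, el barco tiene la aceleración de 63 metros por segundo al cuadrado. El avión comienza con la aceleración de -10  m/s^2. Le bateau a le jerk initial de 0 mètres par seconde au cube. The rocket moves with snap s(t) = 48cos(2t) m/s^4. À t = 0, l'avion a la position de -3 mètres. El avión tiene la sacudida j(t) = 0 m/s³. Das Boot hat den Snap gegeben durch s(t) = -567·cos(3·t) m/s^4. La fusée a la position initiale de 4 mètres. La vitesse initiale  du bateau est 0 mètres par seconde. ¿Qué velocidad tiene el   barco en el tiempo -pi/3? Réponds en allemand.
Wir müssen die Stammfunktion unserer Gleichung für den Snap s(t) = -567·cos(3·t) 3-mal finden. Die Stammfunktion von dem Snap ist der Ruck. Mit j(0) = 0 erhalten wir j(t) = -189·sin(3·t). Durch Integration von dem Ruck und Verwendung der Anfangsbedingung a(0) = 63, erhalten wir a(t) = 63·cos(3·t). Die Stammfunktion von der Beschleunigung, mit v(0) = 0, ergibt die Geschwindigkeit: v(t) = 21·sin(3·t). Aus der Gleichung für die Geschwindigkeit v(t) = 21·sin(3·t), setzen wir t = -pi/3 ein und erhalten v = 0.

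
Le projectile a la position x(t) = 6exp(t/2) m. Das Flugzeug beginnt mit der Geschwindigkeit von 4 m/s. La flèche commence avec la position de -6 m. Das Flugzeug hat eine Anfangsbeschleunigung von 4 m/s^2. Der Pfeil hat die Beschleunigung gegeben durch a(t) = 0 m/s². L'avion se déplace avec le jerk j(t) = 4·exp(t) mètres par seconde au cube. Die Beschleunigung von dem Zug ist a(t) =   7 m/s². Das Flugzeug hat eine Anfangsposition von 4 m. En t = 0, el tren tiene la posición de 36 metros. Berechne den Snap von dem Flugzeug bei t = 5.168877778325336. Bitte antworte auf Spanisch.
Debemos derivar nuestra ecuación de la sacudida j(t) = 4·exp(t) 1 vez. La derivada de la sacudida da el snap: s(t) = 4·exp(t). Usando s(t) = 4·exp(t) y sustituyendo t = 5.168877778325336, encontramos s = 702.870131084261.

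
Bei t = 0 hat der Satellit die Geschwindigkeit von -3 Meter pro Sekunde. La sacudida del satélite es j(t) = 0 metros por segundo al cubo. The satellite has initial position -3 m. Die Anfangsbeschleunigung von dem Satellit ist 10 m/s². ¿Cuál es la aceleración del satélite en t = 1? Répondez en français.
Nous devons intégrer notre équation du jerk j(t) = 0 1 fois. En intégrant le jerk et en utilisant la condition initiale a(0) = 10, nous obtenons a(t) = 10. En utilisant a(t) = 10 et en substituant t = 1, nous trouvons a = 10.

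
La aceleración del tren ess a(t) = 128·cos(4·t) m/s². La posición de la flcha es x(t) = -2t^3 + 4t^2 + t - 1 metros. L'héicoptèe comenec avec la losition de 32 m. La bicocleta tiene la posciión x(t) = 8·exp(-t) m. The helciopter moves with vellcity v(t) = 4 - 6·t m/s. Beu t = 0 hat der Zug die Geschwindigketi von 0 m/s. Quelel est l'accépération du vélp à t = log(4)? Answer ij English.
To solve this, we need to take 2 derivatives of our position equation x(t) = 8·exp(-t). The derivative of position gives velocity: v(t) = -8·exp(-t). Differentiating velocity, we get acceleration: a(t) = 8·exp(-t). We have acceleration a(t) = 8·exp(-t). Substituting t = log(4): a(log(4)) = 2.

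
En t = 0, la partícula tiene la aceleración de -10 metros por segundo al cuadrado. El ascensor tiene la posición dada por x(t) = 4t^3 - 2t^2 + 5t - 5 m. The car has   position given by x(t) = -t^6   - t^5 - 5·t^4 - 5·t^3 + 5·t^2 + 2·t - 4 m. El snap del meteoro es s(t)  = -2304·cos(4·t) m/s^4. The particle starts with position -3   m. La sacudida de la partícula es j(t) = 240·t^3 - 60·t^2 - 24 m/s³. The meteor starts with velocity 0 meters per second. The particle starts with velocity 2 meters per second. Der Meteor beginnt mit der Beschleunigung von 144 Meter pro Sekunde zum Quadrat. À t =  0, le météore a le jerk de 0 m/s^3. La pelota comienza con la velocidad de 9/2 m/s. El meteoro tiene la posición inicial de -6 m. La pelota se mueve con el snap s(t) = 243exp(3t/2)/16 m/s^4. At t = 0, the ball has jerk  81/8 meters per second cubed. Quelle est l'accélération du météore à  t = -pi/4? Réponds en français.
Nous devons intégrer notre équation du snap s(t) = -2304·cos(4·t) 2 fois. En prenant ∫s(t)dt et en appliquant j(0) = 0, nous trouvons j(t) = -576·sin(4·t). L'intégrale du jerk, avec a(0) = 144, donne l'accélération: a(t) = 144·cos(4·t). En utilisant a(t) = 144·cos(4·t) et en substituant t = -pi/4, nous trouvons a = -144.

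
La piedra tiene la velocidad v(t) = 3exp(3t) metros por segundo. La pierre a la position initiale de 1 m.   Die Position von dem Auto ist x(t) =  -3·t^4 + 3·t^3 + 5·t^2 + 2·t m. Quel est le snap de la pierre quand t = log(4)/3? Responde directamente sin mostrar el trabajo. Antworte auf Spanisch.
El snap en t = log(4)/3 es s = 324.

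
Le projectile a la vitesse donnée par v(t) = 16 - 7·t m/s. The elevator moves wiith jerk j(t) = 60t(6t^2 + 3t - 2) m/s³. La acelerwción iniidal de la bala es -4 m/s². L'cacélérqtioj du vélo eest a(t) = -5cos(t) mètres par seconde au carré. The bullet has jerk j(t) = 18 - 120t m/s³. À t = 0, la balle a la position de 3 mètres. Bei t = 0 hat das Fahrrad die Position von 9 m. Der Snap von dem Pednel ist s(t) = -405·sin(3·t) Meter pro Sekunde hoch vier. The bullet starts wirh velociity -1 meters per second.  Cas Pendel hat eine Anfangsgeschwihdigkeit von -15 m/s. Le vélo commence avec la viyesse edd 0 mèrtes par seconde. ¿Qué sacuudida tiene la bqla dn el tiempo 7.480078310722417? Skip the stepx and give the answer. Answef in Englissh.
At t = 7.480078310722417, j = -879.609397286690.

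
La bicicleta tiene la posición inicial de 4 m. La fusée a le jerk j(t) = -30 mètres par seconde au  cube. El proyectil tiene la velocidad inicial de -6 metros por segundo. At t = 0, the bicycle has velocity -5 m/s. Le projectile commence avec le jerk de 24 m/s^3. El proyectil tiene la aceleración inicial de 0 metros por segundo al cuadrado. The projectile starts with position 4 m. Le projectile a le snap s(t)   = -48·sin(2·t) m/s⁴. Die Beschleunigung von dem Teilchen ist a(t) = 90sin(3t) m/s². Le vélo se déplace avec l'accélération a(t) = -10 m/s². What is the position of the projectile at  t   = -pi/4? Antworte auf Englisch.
We need to integrate our snap equation s(t) = -48·sin(2·t) 4 times. The antiderivative of snap is jerk. Using j(0) = 24, we get j(t) = 24·cos(2·t). Taking ∫j(t)dt and applying a(0) = 0, we find a(t) = 12·sin(2·t). Integrating acceleration and using the initial condition v(0) = -6, we get v(t) = -6·cos(2·t). Integrating velocity and using the initial condition x(0) = 4, we get x(t) = 4 - 3·sin(2·t). Using x(t) = 4 - 3·sin(2·t) and substituting t = -pi/4, we find x = 7.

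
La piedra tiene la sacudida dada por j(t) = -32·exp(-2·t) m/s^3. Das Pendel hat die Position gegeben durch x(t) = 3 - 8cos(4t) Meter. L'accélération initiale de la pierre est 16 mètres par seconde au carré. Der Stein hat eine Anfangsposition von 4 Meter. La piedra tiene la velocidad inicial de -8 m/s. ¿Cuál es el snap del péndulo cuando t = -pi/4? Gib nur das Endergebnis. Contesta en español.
En t = -pi/4, s = 2048.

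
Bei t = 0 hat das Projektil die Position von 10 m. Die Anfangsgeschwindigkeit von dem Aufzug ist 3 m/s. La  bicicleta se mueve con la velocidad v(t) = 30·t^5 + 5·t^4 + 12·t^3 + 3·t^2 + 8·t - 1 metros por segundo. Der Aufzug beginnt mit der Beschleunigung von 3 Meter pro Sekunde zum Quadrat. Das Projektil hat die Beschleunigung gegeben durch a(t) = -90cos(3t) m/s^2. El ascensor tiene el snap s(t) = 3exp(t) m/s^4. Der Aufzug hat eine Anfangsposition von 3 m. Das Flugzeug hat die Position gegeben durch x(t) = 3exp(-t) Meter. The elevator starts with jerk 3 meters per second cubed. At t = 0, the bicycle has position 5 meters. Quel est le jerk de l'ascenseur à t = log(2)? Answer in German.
Wir müssen unsere Gleichung für den Snap s(t) = 3·exp(t) 1-mal integrieren. Durch Integration von dem Snap und Verwendung der Anfangsbedingung j(0) = 3, erhalten wir j(t) = 3·exp(t). Mit j(t) = 3·exp(t) und Einsetzen von t = log(2), finden wir j = 6.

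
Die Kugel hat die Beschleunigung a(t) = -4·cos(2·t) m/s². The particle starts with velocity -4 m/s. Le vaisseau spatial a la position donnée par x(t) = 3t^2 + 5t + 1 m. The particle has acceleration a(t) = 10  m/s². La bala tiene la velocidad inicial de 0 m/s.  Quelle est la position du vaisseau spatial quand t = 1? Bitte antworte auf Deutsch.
Wir haben die Position x(t) = 3·t^2 + 5·t + 1. Durch Einsetzen von t = 1: x(1) = 9.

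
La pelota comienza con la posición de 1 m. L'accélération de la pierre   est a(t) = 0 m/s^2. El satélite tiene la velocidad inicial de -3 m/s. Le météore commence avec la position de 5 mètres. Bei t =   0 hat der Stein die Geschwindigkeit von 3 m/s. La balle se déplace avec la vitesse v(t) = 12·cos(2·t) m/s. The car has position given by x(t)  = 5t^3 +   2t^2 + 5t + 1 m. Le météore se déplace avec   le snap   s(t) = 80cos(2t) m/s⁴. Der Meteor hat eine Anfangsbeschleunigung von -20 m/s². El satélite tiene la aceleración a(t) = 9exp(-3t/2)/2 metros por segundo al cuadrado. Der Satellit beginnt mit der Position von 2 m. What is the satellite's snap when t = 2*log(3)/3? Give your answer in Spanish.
Partiendo de la aceleración a(t) = 9·exp(-3·t/2)/2, tomamos 2 derivadas. Derivando la aceleración, obtenemos la sacudida: j(t) = -27·exp(-3·t/2)/4. Tomando d/dt de j(t), encontramos s(t) = 81·exp(-3·t/2)/8. De la ecuación del snap s(t) = 81·exp(-3·t/2)/8, sustituimos t = 2*log(3)/3 para obtener s = 27/8.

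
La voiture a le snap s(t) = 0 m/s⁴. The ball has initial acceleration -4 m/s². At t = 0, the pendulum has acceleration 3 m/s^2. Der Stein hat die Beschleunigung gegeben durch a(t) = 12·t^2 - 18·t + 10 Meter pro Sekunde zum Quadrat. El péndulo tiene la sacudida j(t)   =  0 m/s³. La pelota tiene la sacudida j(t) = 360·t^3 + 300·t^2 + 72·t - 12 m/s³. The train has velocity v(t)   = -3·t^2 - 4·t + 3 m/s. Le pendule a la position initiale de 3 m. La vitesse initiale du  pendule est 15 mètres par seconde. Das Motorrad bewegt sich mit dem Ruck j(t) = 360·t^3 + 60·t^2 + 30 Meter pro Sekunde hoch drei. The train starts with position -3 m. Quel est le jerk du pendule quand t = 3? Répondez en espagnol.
Tenemos la sacudida j(t) = 0. Sustituyendo t = 3: j(3) = 0.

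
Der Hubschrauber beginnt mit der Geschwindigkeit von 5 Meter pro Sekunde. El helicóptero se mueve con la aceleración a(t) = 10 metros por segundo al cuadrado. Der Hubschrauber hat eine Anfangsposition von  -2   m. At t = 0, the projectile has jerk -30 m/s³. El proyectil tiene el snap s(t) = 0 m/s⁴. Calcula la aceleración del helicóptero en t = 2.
De la ecuación de la aceleración a(t) = 10, sustituimos t = 2 para obtener a = 10.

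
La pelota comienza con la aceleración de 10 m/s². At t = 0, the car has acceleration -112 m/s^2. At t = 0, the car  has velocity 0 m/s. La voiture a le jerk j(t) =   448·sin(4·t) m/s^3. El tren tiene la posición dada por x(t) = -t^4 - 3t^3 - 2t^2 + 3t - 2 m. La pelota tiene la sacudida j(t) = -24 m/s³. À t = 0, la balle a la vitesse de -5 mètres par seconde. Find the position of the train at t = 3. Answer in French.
De l'équation de la position x(t) = -t^4 - 3·t^3 - 2·t^2 + 3·t - 2, nous substituons t = 3 pour obtenir x = -173.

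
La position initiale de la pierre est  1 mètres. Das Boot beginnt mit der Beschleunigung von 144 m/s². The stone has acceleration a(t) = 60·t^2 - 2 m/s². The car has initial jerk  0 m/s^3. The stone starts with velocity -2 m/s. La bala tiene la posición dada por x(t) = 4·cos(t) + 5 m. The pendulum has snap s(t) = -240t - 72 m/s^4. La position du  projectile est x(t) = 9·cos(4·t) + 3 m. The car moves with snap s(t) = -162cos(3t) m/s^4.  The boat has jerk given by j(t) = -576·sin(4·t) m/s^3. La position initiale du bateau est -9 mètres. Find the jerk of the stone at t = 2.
To solve this, we need to take 1 derivative of our acceleration equation a(t) = 60·t^2 - 2. The derivative of acceleration gives jerk: j(t) = 120·t. We have jerk j(t) = 120·t. Substituting t = 2: j(2) = 240.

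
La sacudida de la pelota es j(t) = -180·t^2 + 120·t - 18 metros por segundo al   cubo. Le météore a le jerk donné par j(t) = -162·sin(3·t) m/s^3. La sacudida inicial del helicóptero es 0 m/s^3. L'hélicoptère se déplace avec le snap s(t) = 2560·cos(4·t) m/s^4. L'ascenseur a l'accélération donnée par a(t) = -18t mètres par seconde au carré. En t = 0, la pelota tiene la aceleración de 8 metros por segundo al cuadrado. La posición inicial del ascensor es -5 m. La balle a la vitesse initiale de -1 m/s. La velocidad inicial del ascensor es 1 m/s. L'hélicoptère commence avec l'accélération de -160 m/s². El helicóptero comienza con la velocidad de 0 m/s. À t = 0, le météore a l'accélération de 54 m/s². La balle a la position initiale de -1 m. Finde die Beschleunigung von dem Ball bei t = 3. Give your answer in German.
Wir müssen die Stammfunktion unserer Gleichung für den Ruck j(t) = -180·t^2 + 120·t - 18 1-mal finden. Mit ∫j(t)dt und Anwendung von a(0) = 8, finden wir a(t) = -60·t^3 + 60·t^2 - 18·t + 8. Wir haben die Beschleunigung a(t) = -60·t^3 + 60·t^2 - 18·t + 8. Durch Einsetzen von t = 3: a(3) = -1126.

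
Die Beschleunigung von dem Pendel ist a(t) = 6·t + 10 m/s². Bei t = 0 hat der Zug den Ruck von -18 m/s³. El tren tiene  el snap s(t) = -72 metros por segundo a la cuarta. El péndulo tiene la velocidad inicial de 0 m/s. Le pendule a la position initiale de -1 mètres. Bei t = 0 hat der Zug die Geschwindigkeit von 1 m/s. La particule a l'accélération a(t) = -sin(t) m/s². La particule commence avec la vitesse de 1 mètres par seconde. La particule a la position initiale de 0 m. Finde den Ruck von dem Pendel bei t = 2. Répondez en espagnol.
Para resolver esto, necesitamos tomar 1 derivada de nuestra ecuación de la aceleración a(t) = 6·t + 10. Derivando la aceleración, obtenemos la sacudida: j(t) = 6. Tenemos la sacudida j(t) = 6. Sustituyendo t = 2: j(2) = 6.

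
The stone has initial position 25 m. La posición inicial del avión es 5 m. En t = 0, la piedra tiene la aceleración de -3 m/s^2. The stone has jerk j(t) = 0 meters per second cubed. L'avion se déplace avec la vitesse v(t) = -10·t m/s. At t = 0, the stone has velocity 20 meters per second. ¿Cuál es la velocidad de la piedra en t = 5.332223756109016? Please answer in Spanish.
Debemos encontrar la integral de nuestra ecuación de la sacudida j(t) = 0 2 veces. La integral de la sacudida es la aceleración. Usando a(0) = -3, obtenemos a(t) = -3. La antiderivada de la aceleración es la velocidad. Usando v(0) = 20, obtenemos v(t) = 20 - 3·t. De la ecuación de la velocidad v(t) = 20 - 3·t, sustituimos t = 5.332223756109016 para obtener v = 4.00332873167295.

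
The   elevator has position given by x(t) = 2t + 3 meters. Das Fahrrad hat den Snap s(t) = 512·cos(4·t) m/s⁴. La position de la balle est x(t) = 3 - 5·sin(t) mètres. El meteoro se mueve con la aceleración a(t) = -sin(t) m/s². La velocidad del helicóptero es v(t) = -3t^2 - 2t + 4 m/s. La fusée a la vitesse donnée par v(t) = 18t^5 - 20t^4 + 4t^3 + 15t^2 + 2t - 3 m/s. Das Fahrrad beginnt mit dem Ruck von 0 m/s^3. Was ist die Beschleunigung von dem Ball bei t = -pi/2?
Um dies zu lösen, müssen wir 2 Ableitungen unserer Gleichung für die Position x(t) = 3 - 5·sin(t) nehmen. Durch Ableiten von der Position erhalten wir die Geschwindigkeit: v(t) = -5·cos(t). Durch Ableiten von der Geschwindigkeit erhalten wir die Beschleunigung: a(t) = 5·sin(t). Wir haben die Beschleunigung a(t) = 5·sin(t). Durch Einsetzen von t = -pi/2: a(-pi/2) = -5.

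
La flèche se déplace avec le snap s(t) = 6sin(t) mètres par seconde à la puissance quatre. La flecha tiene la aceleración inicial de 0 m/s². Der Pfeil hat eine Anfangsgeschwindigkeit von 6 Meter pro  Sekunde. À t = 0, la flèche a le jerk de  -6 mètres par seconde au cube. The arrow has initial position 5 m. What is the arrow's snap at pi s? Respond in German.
Mit s(t) = 6·sin(t) und Einsetzen von t = pi, finden wir s = 0.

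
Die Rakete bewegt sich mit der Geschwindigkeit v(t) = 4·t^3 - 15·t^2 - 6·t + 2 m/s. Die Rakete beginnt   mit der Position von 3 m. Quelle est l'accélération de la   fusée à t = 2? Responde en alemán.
Ausgehend von der Geschwindigkeit v(t) = 4·t^3 - 15·t^2 - 6·t + 2, nehmen wir 1 Ableitung. Durch Ableiten von der Geschwindigkeit erhalten wir die Beschleunigung: a(t) = 12·t^2 - 30·t - 6. Aus der Gleichung für die Beschleunigung a(t) = 12·t^2 - 30·t - 6, setzen wir t = 2 ein und erhalten a = -18.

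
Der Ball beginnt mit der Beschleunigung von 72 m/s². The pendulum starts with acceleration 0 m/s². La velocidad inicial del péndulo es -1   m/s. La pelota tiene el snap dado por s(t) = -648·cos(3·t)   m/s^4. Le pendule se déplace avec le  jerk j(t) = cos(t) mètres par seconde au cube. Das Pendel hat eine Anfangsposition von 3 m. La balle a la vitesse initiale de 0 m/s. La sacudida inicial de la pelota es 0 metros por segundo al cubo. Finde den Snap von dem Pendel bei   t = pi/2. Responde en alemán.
Ausgehend von dem Ruck j(t) = cos(t), nehmen wir 1 Ableitung. Die Ableitung von dem Ruck ergibt den Snap: s(t) = -sin(t). Aus der Gleichung für den Snap s(t) = -sin(t), setzen wir t = pi/2 ein und erhalten s = -1.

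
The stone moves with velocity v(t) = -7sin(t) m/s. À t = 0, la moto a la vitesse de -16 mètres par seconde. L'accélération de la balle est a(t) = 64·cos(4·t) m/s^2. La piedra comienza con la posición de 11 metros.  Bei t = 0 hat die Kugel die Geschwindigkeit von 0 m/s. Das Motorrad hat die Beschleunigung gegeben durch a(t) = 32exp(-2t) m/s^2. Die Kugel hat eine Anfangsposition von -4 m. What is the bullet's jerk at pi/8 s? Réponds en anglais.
To solve this, we need to take 1 derivative of our acceleration equation a(t) = 64·cos(4·t). Taking d/dt of a(t), we find j(t) = -256·sin(4·t). Using j(t) = -256·sin(4·t) and substituting t = pi/8, we find j = -256.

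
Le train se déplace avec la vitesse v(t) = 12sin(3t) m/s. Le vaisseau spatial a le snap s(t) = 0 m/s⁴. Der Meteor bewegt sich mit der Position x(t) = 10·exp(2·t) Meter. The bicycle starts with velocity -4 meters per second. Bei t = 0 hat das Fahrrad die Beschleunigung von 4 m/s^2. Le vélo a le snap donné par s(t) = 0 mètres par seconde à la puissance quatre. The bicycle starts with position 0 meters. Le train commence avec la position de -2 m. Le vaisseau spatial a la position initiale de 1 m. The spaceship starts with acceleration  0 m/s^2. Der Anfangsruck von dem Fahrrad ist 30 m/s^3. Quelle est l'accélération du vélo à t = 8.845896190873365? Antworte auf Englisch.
To find the answer, we compute 2 integrals of s(t) = 0. Finding the antiderivative of s(t) and using j(0) = 30: j(t) = 30. Integrating jerk and using the initial condition a(0) = 4, we get a(t) = 30·t + 4. Using a(t) = 30·t + 4 and substituting t = 8.845896190873365, we find a = 269.376885726201.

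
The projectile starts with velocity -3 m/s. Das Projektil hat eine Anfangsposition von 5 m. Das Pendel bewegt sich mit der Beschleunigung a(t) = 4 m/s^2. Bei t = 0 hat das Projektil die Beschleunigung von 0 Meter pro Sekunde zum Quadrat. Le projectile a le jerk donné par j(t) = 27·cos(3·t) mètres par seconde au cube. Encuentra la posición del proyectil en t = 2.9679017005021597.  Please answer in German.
Wir müssen die Stammfunktion unserer Gleichung für den Ruck j(t) = 27·cos(3·t) 3-mal finden. Das Integral von dem Ruck ist die Beschleunigung. Mit a(0) = 0 erhalten wir a(t) = 9·sin(3·t). Durch Integration von der Beschleunigung und Verwendung der Anfangsbedingung v(0) = -3, erhalten wir v(t) = -3·cos(3·t). Die Stammfunktion von der Geschwindigkeit, mit x(0) = 5, ergibt die Position: x(t) = 5 - sin(3·t). Aus der Gleichung für die Position x(t) = 5 - sin(3·t), setzen wir t = 2.9679017005021597 ein und erhalten x = 4.50218910045063.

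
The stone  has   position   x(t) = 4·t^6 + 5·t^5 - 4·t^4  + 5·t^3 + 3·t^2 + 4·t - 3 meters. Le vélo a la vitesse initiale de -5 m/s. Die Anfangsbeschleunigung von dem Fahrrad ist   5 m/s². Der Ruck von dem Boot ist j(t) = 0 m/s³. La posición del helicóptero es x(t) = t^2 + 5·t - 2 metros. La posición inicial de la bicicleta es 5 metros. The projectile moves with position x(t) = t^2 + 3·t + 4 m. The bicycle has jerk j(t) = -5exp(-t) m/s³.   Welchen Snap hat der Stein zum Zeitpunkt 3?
Wir müssen unsere Gleichung für die Position x(t) = 4·t^6 + 5·t^5 - 4·t^4 + 5·t^3 + 3·t^2 + 4·t - 3 4-mal ableiten. Mit d/dt von x(t) finden wir v(t) = 24·t^5 + 25·t^4 - 16·t^3 + 15·t^2 + 6·t + 4. Durch Ableiten von der Geschwindigkeit erhalten wir die Beschleunigung: a(t) = 120·t^4 + 100·t^3 - 48·t^2 + 30·t + 6. Durch Ableiten von der Beschleunigung erhalten wir den Ruck: j(t) = 480·t^3 + 300·t^2 - 96·t + 30. Mit d/dt von j(t) finden wir s(t) = 1440·t^2 + 600·t - 96. Aus der Gleichung für den Snap s(t) = 1440·t^2 + 600·t - 96, setzen wir t = 3 ein und erhalten s = 14664.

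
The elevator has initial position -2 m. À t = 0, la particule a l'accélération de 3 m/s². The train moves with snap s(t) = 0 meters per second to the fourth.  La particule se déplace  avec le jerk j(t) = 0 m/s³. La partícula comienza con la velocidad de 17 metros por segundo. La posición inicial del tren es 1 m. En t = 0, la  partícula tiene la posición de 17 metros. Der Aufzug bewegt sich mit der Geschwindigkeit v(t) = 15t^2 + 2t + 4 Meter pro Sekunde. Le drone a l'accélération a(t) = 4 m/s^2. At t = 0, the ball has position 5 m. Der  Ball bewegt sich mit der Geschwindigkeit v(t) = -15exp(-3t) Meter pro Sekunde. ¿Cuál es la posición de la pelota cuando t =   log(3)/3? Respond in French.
Nous devons intégrer notre équation de la vitesse v(t) = -15·exp(-3·t) 1 fois. L'intégrale de la vitesse, avec x(0) = 5, donne la position: x(t) = 5·exp(-3·t). Nous avons la position x(t) = 5·exp(-3·t). En substituant t = log(3)/3: x(log(3)/3) = 5/3.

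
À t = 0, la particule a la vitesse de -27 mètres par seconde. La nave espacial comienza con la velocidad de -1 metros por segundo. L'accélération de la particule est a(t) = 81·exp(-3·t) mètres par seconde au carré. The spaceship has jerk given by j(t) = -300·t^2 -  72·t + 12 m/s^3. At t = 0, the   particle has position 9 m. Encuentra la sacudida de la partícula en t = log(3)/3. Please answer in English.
Starting from acceleration a(t) = 81·exp(-3·t), we take 1 derivative. The derivative of acceleration gives jerk: j(t) = -243·exp(-3·t). Using j(t) = -243·exp(-3·t) and substituting t = log(3)/3, we find j = -81.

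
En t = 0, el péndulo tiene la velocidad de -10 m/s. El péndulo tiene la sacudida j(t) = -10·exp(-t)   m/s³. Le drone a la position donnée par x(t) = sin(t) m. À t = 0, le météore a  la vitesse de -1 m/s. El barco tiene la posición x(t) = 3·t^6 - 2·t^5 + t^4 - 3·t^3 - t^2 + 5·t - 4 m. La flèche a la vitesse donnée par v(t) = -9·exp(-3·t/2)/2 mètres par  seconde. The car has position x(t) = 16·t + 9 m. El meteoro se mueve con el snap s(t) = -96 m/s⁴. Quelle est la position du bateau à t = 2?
En utilisant x(t) = 3·t^6 - 2·t^5 + t^4 - 3·t^3 - t^2 + 5·t - 4 et en substituant t = 2, nous trouvons x = 122.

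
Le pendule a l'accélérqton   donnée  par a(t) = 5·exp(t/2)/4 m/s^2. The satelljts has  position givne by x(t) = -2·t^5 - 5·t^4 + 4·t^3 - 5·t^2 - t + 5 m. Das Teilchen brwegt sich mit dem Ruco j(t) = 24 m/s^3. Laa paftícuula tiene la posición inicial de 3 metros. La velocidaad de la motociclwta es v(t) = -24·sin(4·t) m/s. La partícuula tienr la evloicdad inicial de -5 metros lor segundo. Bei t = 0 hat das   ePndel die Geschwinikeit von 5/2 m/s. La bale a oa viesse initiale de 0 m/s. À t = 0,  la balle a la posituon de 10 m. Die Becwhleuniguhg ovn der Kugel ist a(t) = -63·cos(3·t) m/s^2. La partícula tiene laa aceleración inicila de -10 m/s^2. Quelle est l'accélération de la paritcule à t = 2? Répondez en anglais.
We must find the antiderivative of our jerk equation j(t) = 24 1 time. The integral of jerk, with a(0) = -10, gives acceleration: a(t) = 24·t - 10. Using a(t) = 24·t - 10 and substituting t = 2, we find a = 38.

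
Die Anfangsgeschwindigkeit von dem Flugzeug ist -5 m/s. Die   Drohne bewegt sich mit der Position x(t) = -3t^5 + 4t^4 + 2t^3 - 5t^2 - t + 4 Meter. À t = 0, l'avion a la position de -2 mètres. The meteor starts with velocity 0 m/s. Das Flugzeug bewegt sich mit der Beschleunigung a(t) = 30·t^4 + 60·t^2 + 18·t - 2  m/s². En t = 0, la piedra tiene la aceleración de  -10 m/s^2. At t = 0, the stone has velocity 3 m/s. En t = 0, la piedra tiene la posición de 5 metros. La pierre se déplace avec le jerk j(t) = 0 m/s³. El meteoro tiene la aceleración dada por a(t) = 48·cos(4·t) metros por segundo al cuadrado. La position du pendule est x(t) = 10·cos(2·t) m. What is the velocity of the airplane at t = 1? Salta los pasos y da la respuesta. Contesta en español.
La velocidad en t = 1 es v = 28.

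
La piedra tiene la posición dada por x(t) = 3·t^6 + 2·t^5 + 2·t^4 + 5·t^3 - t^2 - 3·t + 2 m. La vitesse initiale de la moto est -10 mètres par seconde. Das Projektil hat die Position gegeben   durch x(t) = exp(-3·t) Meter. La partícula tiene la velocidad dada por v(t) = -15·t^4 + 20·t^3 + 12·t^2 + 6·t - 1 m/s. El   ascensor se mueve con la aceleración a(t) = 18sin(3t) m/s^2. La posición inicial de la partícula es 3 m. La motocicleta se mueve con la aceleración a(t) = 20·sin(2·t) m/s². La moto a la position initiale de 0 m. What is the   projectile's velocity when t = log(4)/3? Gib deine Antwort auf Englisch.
We must differentiate our position equation x(t) = exp(-3·t) 1 time. The derivative of position gives velocity: v(t) = -3·exp(-3·t). We have velocity v(t) = -3·exp(-3·t). Substituting t = log(4)/3: v(log(4)/3) = -3/4.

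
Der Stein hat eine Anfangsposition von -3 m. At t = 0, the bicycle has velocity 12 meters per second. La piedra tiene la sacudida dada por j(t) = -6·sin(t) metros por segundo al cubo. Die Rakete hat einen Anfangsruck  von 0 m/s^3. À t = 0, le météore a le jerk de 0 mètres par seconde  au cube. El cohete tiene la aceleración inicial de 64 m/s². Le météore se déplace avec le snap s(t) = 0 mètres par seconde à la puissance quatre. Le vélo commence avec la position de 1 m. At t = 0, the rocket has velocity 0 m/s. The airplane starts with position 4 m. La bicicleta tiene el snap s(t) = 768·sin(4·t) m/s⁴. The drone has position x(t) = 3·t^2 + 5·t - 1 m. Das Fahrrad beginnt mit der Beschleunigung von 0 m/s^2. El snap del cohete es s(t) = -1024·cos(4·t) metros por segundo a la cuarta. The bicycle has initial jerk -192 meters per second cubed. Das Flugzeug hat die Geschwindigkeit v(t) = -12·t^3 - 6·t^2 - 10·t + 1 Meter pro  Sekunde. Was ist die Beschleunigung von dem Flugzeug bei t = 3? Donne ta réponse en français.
Pour résoudre ceci, nous devons prendre 1 dérivée de notre équation de la vitesse v(t) = -12·t^3 - 6·t^2 - 10·t + 1. En dérivant la vitesse, nous obtenons l'accélération: a(t) = -36·t^2 - 12·t - 10. En utilisant a(t) = -36·t^2 - 12·t - 10 et en substituant t = 3, nous trouvons a = -370.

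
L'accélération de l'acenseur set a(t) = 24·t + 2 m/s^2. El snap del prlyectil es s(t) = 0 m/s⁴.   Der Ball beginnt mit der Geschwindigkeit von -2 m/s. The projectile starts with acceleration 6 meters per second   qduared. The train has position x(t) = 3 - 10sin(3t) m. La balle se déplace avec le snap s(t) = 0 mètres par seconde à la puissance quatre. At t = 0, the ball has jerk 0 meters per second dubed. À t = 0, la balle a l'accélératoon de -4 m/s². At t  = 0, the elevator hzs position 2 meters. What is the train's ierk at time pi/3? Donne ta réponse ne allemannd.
Um dies zu lösen, müssen wir 3 Ableitungen unserer Gleichung für die Position x(t) = 3 - 10·sin(3·t) nehmen. Die Ableitung von der Position ergibt die Geschwindigkeit: v(t) = -30·cos(3·t). Durch Ableiten von der Geschwindigkeit erhalten wir die Beschleunigung: a(t) = 90·sin(3·t). Durch Ableiten von der Beschleunigung erhalten wir den Ruck: j(t) = 270·cos(3·t). Aus der Gleichung für den Ruck j(t) = 270·cos(3·t), setzen wir t = pi/3 ein und erhalten j = -270.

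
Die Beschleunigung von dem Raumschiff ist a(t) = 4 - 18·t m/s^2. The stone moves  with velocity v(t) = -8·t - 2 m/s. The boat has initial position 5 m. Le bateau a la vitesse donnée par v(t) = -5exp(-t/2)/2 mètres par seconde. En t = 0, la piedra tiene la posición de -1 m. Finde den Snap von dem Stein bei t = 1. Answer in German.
Ausgehend von der Geschwindigkeit v(t) = -8·t - 2, nehmen wir 3 Ableitungen. Die Ableitung von der Geschwindigkeit ergibt die Beschleunigung: a(t) = -8. Die Ableitung von der Beschleunigung ergibt den Ruck: j(t) = 0. Mit d/dt von j(t) finden wir s(t) = 0. Wir haben den Snap s(t) = 0. Durch Einsetzen von t = 1: s(1) = 0.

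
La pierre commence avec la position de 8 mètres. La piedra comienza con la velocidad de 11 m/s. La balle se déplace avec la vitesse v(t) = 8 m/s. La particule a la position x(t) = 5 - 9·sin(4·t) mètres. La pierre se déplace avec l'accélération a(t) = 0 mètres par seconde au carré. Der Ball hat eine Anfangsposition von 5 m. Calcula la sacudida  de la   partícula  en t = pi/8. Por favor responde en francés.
Nous devons dériver notre équation de la position x(t) = 5 - 9·sin(4·t) 3 fois. En dérivant la position, nous obtenons la vitesse: v(t) = -36·cos(4·t). En prenant d/dt de v(t), nous trouvons a(t) = 144·sin(4·t). La dérivée de l'accélération donne le jerk: j(t) = 576·cos(4·t). Nous avons le jerk j(t) = 576·cos(4·t). En substituant t = pi/8: j(pi/8) = 0.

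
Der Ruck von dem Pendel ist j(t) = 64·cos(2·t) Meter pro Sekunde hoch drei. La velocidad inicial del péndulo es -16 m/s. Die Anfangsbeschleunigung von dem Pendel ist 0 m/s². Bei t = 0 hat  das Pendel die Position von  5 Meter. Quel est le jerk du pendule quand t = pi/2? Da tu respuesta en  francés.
En utilisant j(t) = 64·cos(2·t) et en substituant t = pi/2, nous trouvons j = -64.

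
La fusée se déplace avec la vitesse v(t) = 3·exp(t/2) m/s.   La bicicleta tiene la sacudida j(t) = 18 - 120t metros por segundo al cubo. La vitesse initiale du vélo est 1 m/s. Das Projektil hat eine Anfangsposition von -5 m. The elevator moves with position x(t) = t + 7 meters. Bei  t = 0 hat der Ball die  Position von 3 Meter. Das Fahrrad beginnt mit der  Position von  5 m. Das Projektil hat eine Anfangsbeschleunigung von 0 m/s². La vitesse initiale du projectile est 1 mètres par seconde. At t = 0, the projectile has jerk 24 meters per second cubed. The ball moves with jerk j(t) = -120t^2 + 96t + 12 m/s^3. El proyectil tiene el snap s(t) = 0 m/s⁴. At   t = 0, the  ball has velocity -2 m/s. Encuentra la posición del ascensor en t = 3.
De la ecuación de la posición x(t) = t + 7, sustituimos t = 3 para obtener x = 10.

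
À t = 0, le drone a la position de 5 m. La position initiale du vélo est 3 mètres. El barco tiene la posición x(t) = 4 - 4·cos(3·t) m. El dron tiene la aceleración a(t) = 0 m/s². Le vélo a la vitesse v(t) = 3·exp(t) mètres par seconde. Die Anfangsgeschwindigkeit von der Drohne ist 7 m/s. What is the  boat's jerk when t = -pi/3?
Starting from position x(t) = 4 - 4·cos(3·t), we take 3 derivatives. Taking d/dt of x(t), we find v(t) = 12·sin(3·t). Differentiating velocity, we get acceleration: a(t) = 36·cos(3·t). Differentiating acceleration, we get jerk: j(t) = -108·sin(3·t). Using j(t) = -108·sin(3·t) and substituting t = -pi/3, we find j = 0.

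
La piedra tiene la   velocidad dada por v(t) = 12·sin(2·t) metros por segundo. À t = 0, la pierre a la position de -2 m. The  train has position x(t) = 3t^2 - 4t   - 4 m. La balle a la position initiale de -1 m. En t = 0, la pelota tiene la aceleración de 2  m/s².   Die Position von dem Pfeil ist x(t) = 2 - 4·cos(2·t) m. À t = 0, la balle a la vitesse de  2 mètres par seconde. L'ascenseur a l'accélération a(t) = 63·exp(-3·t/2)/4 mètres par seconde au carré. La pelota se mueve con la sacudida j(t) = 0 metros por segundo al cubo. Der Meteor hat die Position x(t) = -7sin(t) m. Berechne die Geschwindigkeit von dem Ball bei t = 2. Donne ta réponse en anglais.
We must find the antiderivative of our jerk equation j(t) = 0 2 times. Finding the integral of j(t) and using a(0) = 2: a(t) = 2. Finding the integral of a(t) and using v(0) = 2: v(t) = 2·t + 2. Using v(t) = 2·t + 2 and substituting t = 2, we find v = 6.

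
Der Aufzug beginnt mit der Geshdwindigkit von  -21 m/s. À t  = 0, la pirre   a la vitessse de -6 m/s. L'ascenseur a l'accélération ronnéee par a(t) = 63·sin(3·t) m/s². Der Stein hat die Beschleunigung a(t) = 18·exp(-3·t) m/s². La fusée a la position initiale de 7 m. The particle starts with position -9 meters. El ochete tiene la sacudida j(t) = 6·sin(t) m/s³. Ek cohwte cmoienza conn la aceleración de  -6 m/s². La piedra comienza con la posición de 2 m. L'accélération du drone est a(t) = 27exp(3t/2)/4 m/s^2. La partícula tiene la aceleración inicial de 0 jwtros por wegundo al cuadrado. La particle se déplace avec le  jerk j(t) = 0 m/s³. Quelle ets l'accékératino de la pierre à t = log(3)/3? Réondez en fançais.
En utilisant a(t) = 18·exp(-3·t) et en substituant t = log(3)/3, nous trouvons a = 6.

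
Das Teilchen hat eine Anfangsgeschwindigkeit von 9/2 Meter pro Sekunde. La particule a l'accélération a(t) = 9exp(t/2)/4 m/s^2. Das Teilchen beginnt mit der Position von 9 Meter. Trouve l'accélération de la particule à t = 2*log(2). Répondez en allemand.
Aus der Gleichung für die Beschleunigung a(t) = 9·exp(t/2)/4, setzen wir t = 2*log(2) ein und erhalten a = 9/2.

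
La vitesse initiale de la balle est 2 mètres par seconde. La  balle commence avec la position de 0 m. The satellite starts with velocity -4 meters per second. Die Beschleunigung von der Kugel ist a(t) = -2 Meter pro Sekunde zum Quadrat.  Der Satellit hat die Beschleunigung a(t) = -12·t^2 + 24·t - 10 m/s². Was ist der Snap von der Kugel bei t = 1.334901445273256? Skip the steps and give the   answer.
Der Snap bei t = 1.334901445273256 ist s = 0.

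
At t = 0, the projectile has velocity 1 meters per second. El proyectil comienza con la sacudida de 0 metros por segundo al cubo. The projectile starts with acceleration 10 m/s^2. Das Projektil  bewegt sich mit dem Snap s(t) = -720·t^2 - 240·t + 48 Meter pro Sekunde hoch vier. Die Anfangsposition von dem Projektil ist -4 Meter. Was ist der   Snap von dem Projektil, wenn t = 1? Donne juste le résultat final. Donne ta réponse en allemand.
s(1) = -912.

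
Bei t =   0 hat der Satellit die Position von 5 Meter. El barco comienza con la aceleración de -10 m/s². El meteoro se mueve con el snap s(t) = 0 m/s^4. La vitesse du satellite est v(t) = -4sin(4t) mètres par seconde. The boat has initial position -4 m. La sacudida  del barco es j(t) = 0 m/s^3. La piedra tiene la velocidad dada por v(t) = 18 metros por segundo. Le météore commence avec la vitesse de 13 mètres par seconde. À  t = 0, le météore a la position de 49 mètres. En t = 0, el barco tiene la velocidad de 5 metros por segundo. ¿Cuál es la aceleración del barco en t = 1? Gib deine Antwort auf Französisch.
En partant du jerk j(t) = 0, nous prenons 1 primitive. L'intégrale du jerk est l'accélération. En utilisant a(0) = -10, nous obtenons a(t) = -10. Nous avons l'accélération a(t) = -10. En substituant t = 1: a(1) = -10.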